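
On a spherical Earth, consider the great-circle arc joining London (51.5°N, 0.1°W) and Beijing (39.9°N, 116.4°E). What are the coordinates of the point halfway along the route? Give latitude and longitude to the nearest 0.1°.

The haversine formula gives a central angle δ ≈ 1.278 rad (73.2°) between the endpoints.
Interpolate at f = 1/2 with slerp weights a = sin((1−f)δ)/sin δ ≈ 0.623, b = sin(fδ)/sin δ ≈ 0.623.
p = a·p₁ + b·p₂ ≈ (0.175, 0.427, 0.887); φ = arcsin(p_z) ≈ 62.49°, λ = atan2(p_y, p_x) ≈ 67.70°.

≈ 62.5°N, 67.7°E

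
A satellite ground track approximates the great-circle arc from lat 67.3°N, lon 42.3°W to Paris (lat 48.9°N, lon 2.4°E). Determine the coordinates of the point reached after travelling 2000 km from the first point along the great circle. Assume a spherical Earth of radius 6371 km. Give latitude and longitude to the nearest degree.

≈ lat 57°N, lon 9°W

Convert each endpoint to a unit vector on the sphere (x = cos φ cos λ, y = cos φ sin λ, z = sin φ).
The central angle between the endpoints is δ = arccos(p₁·p₂) ≈ 0.504 rad (28.9°). The total great-circle distance is δ·R ≈ 0.504 × 6371 ≈ 3213 km, so the target fraction is f = 2000/3213 ≈ 0.622.
Interpolate at f ≈ 0.622 with slerp weights a = sin((1−f)δ)/sin δ ≈ 0.392, b = sin(fδ)/sin δ ≈ 0.639.
p = a·p₁ + b·p₂ ≈ (0.532, -0.084, 0.843); φ = arcsin(p_z) ≈ 57.44°, λ = atan2(p_y, p_x) ≈ -8.99°.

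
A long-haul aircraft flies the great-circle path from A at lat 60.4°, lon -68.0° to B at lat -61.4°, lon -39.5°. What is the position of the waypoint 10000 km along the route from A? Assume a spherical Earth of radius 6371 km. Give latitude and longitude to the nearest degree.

≈ lat -28°, lon -50°

From cos δ = sin φ₁ sin φ₂ + cos φ₁ cos φ₂ cos Δλ, the central angle is δ ≈ 2.160 rad (123.8°). The total great-circle distance is δ·R ≈ 2.160 × 6371 ≈ 13761 km, so the target fraction is f = 10000/13761 ≈ 0.727.
Interpolate at f ≈ 0.727 with slerp weights a = sin((1−f)δ)/sin δ ≈ 0.669, b = sin(fδ)/sin δ ≈ 1.203.
p = a·p₁ + b·p₂ ≈ (0.568, -0.673, -0.474); φ = arcsin(p_z) ≈ -28.29°, λ = atan2(p_y, p_x) ≈ -49.82°.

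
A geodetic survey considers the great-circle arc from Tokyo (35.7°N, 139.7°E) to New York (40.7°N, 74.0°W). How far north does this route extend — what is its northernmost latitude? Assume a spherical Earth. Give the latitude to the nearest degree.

≈ 70°N

The great circle lies in the plane with unit normal n̂ = (p₁ × p₂)/|p₁ × p₂|.
Here n̂_z ≈ +0.345; the vertex latitude is φ_max = arccos|n̂_z| ≈ 69.8°.
Check via Clairaut: cos φ_max = |cos φ₁| · sin C = cos(35.7°)·sin(25.1°) ≈ 0.345, again giving ≈ 69.8°.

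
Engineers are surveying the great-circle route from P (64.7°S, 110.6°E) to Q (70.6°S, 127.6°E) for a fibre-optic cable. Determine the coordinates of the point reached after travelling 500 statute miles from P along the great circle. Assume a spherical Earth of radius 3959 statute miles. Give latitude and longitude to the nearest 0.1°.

≈ (69.7°S, 124.1°E)

The haversine formula gives a central angle δ ≈ 0.152 rad (8.7°) between the endpoints. The total great-circle distance is δ·R ≈ 0.152 × 3959 ≈ 601 mi, so the target fraction is f = 500/601 ≈ 0.832.
Interpolate at f ≈ 0.832 with slerp weights a = sin((1−f)δ)/sin δ ≈ 0.169, b = sin(fδ)/sin δ ≈ 0.833.
p = a·p₁ + b·p₂ ≈ (-0.194, 0.287, -0.938); φ = arcsin(p_z) ≈ -69.74°, λ = atan2(p_y, p_x) ≈ 124.11°.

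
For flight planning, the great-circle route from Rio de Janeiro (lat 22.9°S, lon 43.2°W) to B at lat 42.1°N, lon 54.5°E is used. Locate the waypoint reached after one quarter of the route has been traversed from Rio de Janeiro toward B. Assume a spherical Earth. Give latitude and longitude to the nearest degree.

Convert each endpoint to a unit vector on the sphere (x = cos φ cos λ, y = cos φ sin λ, z = sin φ).
The central angle between the endpoints is δ = arccos(p₁·p₂) ≈ 1.931 rad (110.6°).
Interpolate at f = 1/4 with slerp weights a = sin((1−f)δ)/sin δ ≈ 1.061, b = sin(fδ)/sin δ ≈ 0.496.
p = a·p₁ + b·p₂ ≈ (0.926, -0.369, -0.080); φ = arcsin(p_z) ≈ -4.60°, λ = atan2(p_y, p_x) ≈ -21.74°.

≈ lat 5°S, lon 22°W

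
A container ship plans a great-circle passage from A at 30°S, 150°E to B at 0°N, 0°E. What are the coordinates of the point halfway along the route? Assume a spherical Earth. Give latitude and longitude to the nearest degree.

≈ 45°S, 60°E

Write both endpoints as unit vectors p₁, p₂ with components (cos φ cos λ, cos φ sin λ, sin φ).
The central angle between the endpoints is δ = arccos(p₁·p₂) ≈ 2.419 rad (138.6°).
Interpolate at f = 1/2 with slerp weights a = sin((1−f)δ)/sin δ ≈ 1.414, b = sin(fδ)/sin δ ≈ 1.414.
p = a·p₁ + b·p₂ ≈ (0.354, 0.612, -0.707); φ = arcsin(p_z) ≈ -45.00°, λ = atan2(p_y, p_x) ≈ 60.00°.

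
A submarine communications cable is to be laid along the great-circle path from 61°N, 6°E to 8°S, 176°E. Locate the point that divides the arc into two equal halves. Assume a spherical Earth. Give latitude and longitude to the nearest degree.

The haversine formula gives a central angle δ ≈ 2.207 rad (126.5°) between the endpoints.
Interpolate at f = 1/2 with slerp weights a = sin((1−f)δ)/sin δ ≈ 1.110, b = sin(fδ)/sin δ ≈ 1.110.
p = a·p₁ + b·p₂ ≈ (-0.562, 0.133, 0.817); φ = arcsin(p_z) ≈ 54.75°, λ = atan2(p_y, p_x) ≈ 166.68°.

≈ 55°N, 167°E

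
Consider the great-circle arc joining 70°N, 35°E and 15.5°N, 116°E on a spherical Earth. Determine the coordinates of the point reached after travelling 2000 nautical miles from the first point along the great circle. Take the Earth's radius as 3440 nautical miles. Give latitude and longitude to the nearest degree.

≈ 51°N, 95°E

The haversine formula gives a central angle δ ≈ 1.263 rad (72.4°) between the endpoints. The total great-circle distance is δ·R ≈ 1.263 × 3440 ≈ 4346 nmi, so the target fraction is f = 2000/4346 ≈ 0.460.
Interpolate at f ≈ 0.460 with slerp weights a = sin((1−f)δ)/sin δ ≈ 0.661, b = sin(fδ)/sin δ ≈ 0.576.
p = a·p₁ + b·p₂ ≈ (-0.058, 0.629, 0.775); φ = arcsin(p_z) ≈ 50.84°, λ = atan2(p_y, p_x) ≈ 95.28°.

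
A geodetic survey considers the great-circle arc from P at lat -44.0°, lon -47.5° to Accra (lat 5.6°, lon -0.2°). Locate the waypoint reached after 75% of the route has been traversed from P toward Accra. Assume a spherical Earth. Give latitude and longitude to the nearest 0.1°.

≈ lat -7.7°, lon -9.7°

Write both endpoints as unit vectors p₁, p₂ with components (cos φ cos λ, cos φ sin λ, sin φ).
The central angle between the endpoints is δ = arccos(p₁·p₂) ≈ 1.140 rad (65.3°).
Interpolate at f = 0.75 with slerp weights a = sin((1−f)δ)/sin δ ≈ 0.309, b = sin(fδ)/sin δ ≈ 0.830.
p = a·p₁ + b·p₂ ≈ (0.977, -0.167, -0.134); φ = arcsin(p_z) ≈ -7.70°, λ = atan2(p_y, p_x) ≈ -9.70°.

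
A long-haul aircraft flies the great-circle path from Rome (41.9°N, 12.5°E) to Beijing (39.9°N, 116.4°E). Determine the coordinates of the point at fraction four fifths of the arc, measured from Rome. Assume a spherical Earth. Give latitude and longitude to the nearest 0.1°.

≈ (48.4°N, 99.7°E)

Write both endpoints as unit vectors p₁, p₂ with components (cos φ cos λ, cos φ sin λ, sin φ).
The central angle between the endpoints is δ = arccos(p₁·p₂) ≈ 1.275 rad (73.1°).
Interpolate at f = 4/5 with slerp weights a = sin((1−f)δ)/sin δ ≈ 0.264, b = sin(fδ)/sin δ ≈ 0.891.
p = a·p₁ + b·p₂ ≈ (-0.112, 0.655, 0.748); φ = arcsin(p_z) ≈ 48.38°, λ = atan2(p_y, p_x) ≈ 99.73°.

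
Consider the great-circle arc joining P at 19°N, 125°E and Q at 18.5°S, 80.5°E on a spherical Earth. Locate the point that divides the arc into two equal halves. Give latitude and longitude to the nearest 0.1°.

Convert each endpoint to a unit vector on the sphere (x = cos φ cos λ, y = cos φ sin λ, z = sin φ).
The central angle between the endpoints is δ = arccos(p₁·p₂) ≈ 1.005 rad (57.6°).
Interpolate at f = 1/2 with slerp weights a = sin((1−f)δ)/sin δ ≈ 0.571, b = sin(fδ)/sin δ ≈ 0.571.
p = a·p₁ + b·p₂ ≈ (-0.220, 0.975, 0.005); φ = arcsin(p_z) ≈ 0.27°, λ = atan2(p_y, p_x) ≈ 102.72°.

≈ 0.3°N, 102.7°E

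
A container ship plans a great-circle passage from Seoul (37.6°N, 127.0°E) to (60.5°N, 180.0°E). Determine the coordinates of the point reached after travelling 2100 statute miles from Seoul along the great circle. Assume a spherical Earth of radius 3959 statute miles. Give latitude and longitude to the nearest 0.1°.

Convert each endpoint to a unit vector on the sphere (x = cos φ cos λ, y = cos φ sin λ, z = sin φ).
The central angle between the endpoints is δ = arccos(p₁·p₂) ≈ 0.698 rad (40.0°). The total great-circle distance is δ·R ≈ 0.698 × 3959 ≈ 2765 mi, so the target fraction is f = 2100/2765 ≈ 0.759.
Interpolate at f ≈ 0.759 with slerp weights a = sin((1−f)δ)/sin δ ≈ 0.260, b = sin(fδ)/sin δ ≈ 0.787.
p = a·p₁ + b·p₂ ≈ (-0.511, 0.165, 0.843); φ = arcsin(p_z) ≈ 57.50°, λ = atan2(p_y, p_x) ≈ 162.16°.

≈ (57.5°N, 162.2°E)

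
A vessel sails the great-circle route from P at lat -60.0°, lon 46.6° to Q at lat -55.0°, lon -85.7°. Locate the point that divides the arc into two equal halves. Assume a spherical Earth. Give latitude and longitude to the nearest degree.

≈ lat -75°, lon -28°

The haversine formula gives a central angle δ ≈ 1.028 rad (58.9°) between the endpoints.
Interpolate at f = 1/2 with slerp weights a = sin((1−f)δ)/sin δ ≈ 0.574, b = sin(fδ)/sin δ ≈ 0.574.
p = a·p₁ + b·p₂ ≈ (0.222, -0.120, -0.968); φ = arcsin(p_z) ≈ -75.39°, λ = atan2(p_y, p_x) ≈ -28.36°.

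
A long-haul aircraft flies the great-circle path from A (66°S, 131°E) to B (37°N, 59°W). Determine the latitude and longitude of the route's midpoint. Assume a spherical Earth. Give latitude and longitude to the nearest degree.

Write both endpoints as unit vectors p₁, p₂ with components (cos φ cos λ, cos φ sin λ, sin φ).
The central angle between the endpoints is δ = arccos(p₁·p₂) ≈ 2.625 rad (150.4°).
Interpolate at f = 1/2 with slerp weights a = sin((1−f)δ)/sin δ ≈ 1.959, b = sin(fδ)/sin δ ≈ 1.959.
p = a·p₁ + b·p₂ ≈ (0.283, -0.740, -0.611); φ = arcsin(p_z) ≈ -37.63°, λ = atan2(p_y, p_x) ≈ -69.06°.

≈ (38°S, 69°W)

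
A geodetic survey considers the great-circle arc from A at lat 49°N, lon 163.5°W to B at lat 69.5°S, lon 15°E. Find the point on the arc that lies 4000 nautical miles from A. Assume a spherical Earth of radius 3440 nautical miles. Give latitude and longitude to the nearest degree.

≈ lat 18°S, lon 162°W

From cos δ = sin φ₁ sin φ₂ + cos φ₁ cos φ₂ cos Δλ, the central angle is δ ≈ 2.784 rad (159.5°). The total great-circle distance is δ·R ≈ 2.784 × 3440 ≈ 9575 nmi, so the target fraction is f = 4000/9575 ≈ 0.418.
Interpolate at f ≈ 0.418 with slerp weights a = sin((1−f)δ)/sin δ ≈ 2.850, b = sin(fδ)/sin δ ≈ 2.619.
p = a·p₁ + b·p₂ ≈ (-0.907, -0.294, -0.303); φ = arcsin(p_z) ≈ -17.61°, λ = atan2(p_y, p_x) ≈ -162.06°.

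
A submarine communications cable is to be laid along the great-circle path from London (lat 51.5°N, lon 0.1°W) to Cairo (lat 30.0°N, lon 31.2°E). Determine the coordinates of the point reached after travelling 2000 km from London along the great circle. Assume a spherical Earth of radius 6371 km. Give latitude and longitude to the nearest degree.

≈ lat 40°N, lon 20°E

From cos δ = sin φ₁ sin φ₂ + cos φ₁ cos φ₂ cos Δλ, the central angle is δ ≈ 0.551 rad (31.6°). The total great-circle distance is δ·R ≈ 0.551 × 6371 ≈ 3511 km, so the target fraction is f = 2000/3511 ≈ 0.570.
Interpolate at f ≈ 0.570 with slerp weights a = sin((1−f)δ)/sin δ ≈ 0.449, b = sin(fδ)/sin δ ≈ 0.590.
p = a·p₁ + b·p₂ ≈ (0.716, 0.264, 0.646); φ = arcsin(p_z) ≈ 40.24°, λ = atan2(p_y, p_x) ≈ 20.24°.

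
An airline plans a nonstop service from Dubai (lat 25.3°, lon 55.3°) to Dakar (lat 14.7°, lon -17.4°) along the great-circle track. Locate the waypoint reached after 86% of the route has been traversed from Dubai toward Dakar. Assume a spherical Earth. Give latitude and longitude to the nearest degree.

From cos δ = sin φ₁ sin φ₂ + cos φ₁ cos φ₂ cos Δλ, the central angle is δ ≈ 1.193 rad (68.4°).
Interpolate at f = 0.86 with slerp weights a = sin((1−f)δ)/sin δ ≈ 0.179, b = sin(fδ)/sin δ ≈ 0.920.
p = a·p₁ + b·p₂ ≈ (0.941, -0.133, 0.310); φ = arcsin(p_z) ≈ 18.06°, λ = atan2(p_y, p_x) ≈ -8.05°.

≈ lat 18°, lon -8°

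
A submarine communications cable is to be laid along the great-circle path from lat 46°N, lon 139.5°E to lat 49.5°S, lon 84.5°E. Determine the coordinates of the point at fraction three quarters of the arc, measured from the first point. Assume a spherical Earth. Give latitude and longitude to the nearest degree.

≈ lat 26°S, lon 102°E

Convert each endpoint to a unit vector on the sphere (x = cos φ cos λ, y = cos φ sin λ, z = sin φ).
The central angle between the endpoints is δ = arccos(p₁·p₂) ≈ 1.863 rad (106.8°).
Interpolate at f = 3/4 with slerp weights a = sin((1−f)δ)/sin δ ≈ 0.469, b = sin(fδ)/sin δ ≈ 1.029.
p = a·p₁ + b·p₂ ≈ (-0.184, 0.877, -0.445); φ = arcsin(p_z) ≈ -26.41°, λ = atan2(p_y, p_x) ≈ 101.84°.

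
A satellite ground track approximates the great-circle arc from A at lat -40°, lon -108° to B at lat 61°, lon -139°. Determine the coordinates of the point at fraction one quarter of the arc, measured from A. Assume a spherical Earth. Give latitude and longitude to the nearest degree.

Convert each endpoint to a unit vector on the sphere (x = cos φ cos λ, y = cos φ sin λ, z = sin φ).
The central angle between the endpoints is δ = arccos(p₁·p₂) ≈ 1.817 rad (104.1°).
Interpolate at f = 1/4 with slerp weights a = sin((1−f)δ)/sin δ ≈ 1.009, b = sin(fδ)/sin δ ≈ 0.452.
p = a·p₁ + b·p₂ ≈ (-0.404, -0.879, -0.253); φ = arcsin(p_z) ≈ -14.64°, λ = atan2(p_y, p_x) ≈ -114.71°.

≈ lat -15°, lon -115°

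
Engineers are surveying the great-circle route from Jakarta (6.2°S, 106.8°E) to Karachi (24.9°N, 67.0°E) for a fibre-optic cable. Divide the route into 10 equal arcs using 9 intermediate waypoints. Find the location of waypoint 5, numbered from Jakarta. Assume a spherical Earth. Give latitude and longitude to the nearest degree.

Convert each endpoint to a unit vector on the sphere (x = cos φ cos λ, y = cos φ sin λ, z = sin φ).
The central angle between the endpoints is δ = arccos(p₁·p₂) ≈ 0.867 rad (49.7°).
Interpolate at f = 5/10 with slerp weights a = sin((1−f)δ)/sin δ ≈ 0.551, b = sin(fδ)/sin δ ≈ 0.551.
p = a·p₁ + b·p₂ ≈ (0.037, 0.984, 0.172); φ = arcsin(p_z) ≈ 9.93°, λ = atan2(p_y, p_x) ≈ 87.85°.

≈ 10°N, 88°E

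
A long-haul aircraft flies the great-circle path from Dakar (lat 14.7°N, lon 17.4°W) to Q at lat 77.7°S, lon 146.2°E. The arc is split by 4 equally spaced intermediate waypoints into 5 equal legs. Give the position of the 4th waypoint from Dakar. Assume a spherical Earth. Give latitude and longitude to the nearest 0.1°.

Write both endpoints as unit vectors p₁, p₂ with components (cos φ cos λ, cos φ sin λ, sin φ).
The central angle between the endpoints is δ = arccos(p₁·p₂) ≈ 2.033 rad (116.5°).
Interpolate at f = 4/5 with slerp weights a = sin((1−f)δ)/sin δ ≈ 0.442, b = sin(fδ)/sin δ ≈ 1.115.
p = a·p₁ + b·p₂ ≈ (0.210, 0.004, -0.978); φ = arcsin(p_z) ≈ -77.86°, λ = atan2(p_y, p_x) ≈ 1.20°.

≈ lat 77.9°S, lon 1.2°E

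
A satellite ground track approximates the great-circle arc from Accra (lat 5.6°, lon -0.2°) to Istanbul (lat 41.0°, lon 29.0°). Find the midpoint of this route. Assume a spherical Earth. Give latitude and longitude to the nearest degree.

≈ lat 24°, lon 12°

The haversine formula gives a central angle δ ≈ 0.767 rad (44.0°) between the endpoints.
Interpolate at f = 1/2 with slerp weights a = sin((1−f)δ)/sin δ ≈ 0.539, b = sin(fδ)/sin δ ≈ 0.539.
p = a·p₁ + b·p₂ ≈ (0.893, 0.195, 0.406); φ = arcsin(p_z) ≈ 23.98°, λ = atan2(p_y, p_x) ≈ 12.35°.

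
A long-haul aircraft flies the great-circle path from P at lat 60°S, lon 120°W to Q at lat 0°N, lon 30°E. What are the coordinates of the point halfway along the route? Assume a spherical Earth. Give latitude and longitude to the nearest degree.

≈ lat 54°S, lon 6°E

The haversine formula gives a central angle δ ≈ 2.019 rad (115.7°) between the endpoints.
Interpolate at f = 1/2 with slerp weights a = sin((1−f)δ)/sin δ ≈ 0.939, b = sin(fδ)/sin δ ≈ 0.939.
p = a·p₁ + b·p₂ ≈ (0.578, 0.063, -0.813); φ = arcsin(p_z) ≈ -54.42°, λ = atan2(p_y, p_x) ≈ 6.21°.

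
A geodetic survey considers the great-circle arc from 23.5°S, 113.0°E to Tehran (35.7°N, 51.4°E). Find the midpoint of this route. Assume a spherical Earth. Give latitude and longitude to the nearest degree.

≈ 7°N, 84°E

The haversine formula gives a central angle δ ≈ 1.449 rad (83.0°) between the endpoints.
Interpolate at f = 1/2 with slerp weights a = sin((1−f)δ)/sin δ ≈ 0.668, b = sin(fδ)/sin δ ≈ 0.668.
p = a·p₁ + b·p₂ ≈ (0.099, 0.987, 0.123); φ = arcsin(p_z) ≈ 7.09°, λ = atan2(p_y, p_x) ≈ 84.27°.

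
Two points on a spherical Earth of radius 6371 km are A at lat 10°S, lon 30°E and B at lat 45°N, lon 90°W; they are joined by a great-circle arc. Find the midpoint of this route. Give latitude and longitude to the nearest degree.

≈ lat 31°N, lon 14°W

The haversine formula gives a central angle δ ≈ 2.061 rad (118.1°) between the endpoints.
Interpolate at f = 1/2 with slerp weights a = sin((1−f)δ)/sin δ ≈ 0.972, b = sin(fδ)/sin δ ≈ 0.972.
p = a·p₁ + b·p₂ ≈ (0.829, -0.209, 0.519); φ = arcsin(p_z) ≈ 31.24°, λ = atan2(p_y, p_x) ≈ -14.13°.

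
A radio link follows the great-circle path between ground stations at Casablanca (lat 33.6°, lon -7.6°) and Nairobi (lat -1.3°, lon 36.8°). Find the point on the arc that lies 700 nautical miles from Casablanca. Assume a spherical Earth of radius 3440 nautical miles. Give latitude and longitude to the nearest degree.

Write both endpoints as unit vectors p₁, p₂ with components (cos φ cos λ, cos φ sin λ, sin φ).
The central angle between the endpoints is δ = arccos(p₁·p₂) ≈ 0.949 rad (54.4°). The total great-circle distance is δ·R ≈ 0.949 × 3440 ≈ 3265 nmi, so the target fraction is f = 700/3265 ≈ 0.214.
Interpolate at f ≈ 0.214 with slerp weights a = sin((1−f)δ)/sin δ ≈ 0.835, b = sin(fδ)/sin δ ≈ 0.249.
p = a·p₁ + b·p₂ ≈ (0.888, 0.057, 0.456); φ = arcsin(p_z) ≈ 27.14°, λ = atan2(p_y, p_x) ≈ 3.67°.

≈ lat 27°, lon 4°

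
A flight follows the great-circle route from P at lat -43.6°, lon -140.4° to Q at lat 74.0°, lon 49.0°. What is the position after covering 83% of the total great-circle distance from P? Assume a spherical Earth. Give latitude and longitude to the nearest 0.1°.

Write both endpoints as unit vectors p₁, p₂ with components (cos φ cos λ, cos φ sin λ, sin φ).
The central angle between the endpoints is δ = arccos(p₁·p₂) ≈ 2.606 rad (149.3°).
Interpolate at f = 0.83 with slerp weights a = sin((1−f)δ)/sin δ ≈ 0.840, b = sin(fδ)/sin δ ≈ 1.625.
p = a·p₁ + b·p₂ ≈ (-0.175, -0.049, 0.983); φ = arcsin(p_z) ≈ 79.55°, λ = atan2(p_y, p_x) ≈ -164.19°.

≈ lat 79.5°, lon -164.2°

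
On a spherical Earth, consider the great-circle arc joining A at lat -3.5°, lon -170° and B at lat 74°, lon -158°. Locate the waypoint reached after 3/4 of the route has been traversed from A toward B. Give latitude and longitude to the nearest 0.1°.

From cos δ = sin φ₁ sin φ₂ + cos φ₁ cos φ₂ cos Δλ, the central angle is δ ≈ 1.359 rad (77.9°).
Interpolate at f = 3/4 with slerp weights a = sin((1−f)δ)/sin δ ≈ 0.341, b = sin(fδ)/sin δ ≈ 0.871.
p = a·p₁ + b·p₂ ≈ (-0.558, -0.149, 0.817); φ = arcsin(p_z) ≈ 54.74°, λ = atan2(p_y, p_x) ≈ -165.04°.

≈ lat 54.7°, lon -165.0°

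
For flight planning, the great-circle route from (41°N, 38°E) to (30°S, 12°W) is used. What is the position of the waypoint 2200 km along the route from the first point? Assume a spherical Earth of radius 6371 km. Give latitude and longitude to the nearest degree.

Write both endpoints as unit vectors p₁, p₂ with components (cos φ cos λ, cos φ sin λ, sin φ).
The central angle between the endpoints is δ = arccos(p₁·p₂) ≈ 1.479 rad (84.7°). The total great-circle distance is δ·R ≈ 1.479 × 6371 ≈ 9420 km, so the target fraction is f = 2200/9420 ≈ 0.234.
Interpolate at f ≈ 0.234 with slerp weights a = sin((1−f)δ)/sin δ ≈ 0.910, b = sin(fδ)/sin δ ≈ 0.340.
p = a·p₁ + b·p₂ ≈ (0.829, 0.361, 0.427); φ = arcsin(p_z) ≈ 25.27°, λ = atan2(p_y, p_x) ≈ 23.56°.

≈ (25°N, 24°E)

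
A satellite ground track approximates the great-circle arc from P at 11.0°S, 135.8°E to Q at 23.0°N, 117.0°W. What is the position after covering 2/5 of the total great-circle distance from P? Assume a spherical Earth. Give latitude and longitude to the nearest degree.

≈ 6°N, 177°E

Write both endpoints as unit vectors p₁, p₂ with components (cos φ cos λ, cos φ sin λ, sin φ).
The central angle between the endpoints is δ = arccos(p₁·p₂) ≈ 1.920 rad (110.0°).
Interpolate at f = 2/5 with slerp weights a = sin((1−f)δ)/sin δ ≈ 0.972, b = sin(fδ)/sin δ ≈ 0.739.
p = a·p₁ + b·p₂ ≈ (-0.993, 0.059, 0.103); φ = arcsin(p_z) ≈ 5.93°, λ = atan2(p_y, p_x) ≈ 176.60°.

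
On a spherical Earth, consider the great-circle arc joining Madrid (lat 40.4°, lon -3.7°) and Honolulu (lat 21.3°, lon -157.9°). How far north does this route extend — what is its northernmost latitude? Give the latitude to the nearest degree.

The great circle lies in the plane with unit normal n̂ = (p₁ × p₂)/|p₁ × p₂|.
Here n̂_z ≈ -0.337; the vertex latitude is φ_max = arccos|n̂_z| ≈ 70.3°.

≈ 70°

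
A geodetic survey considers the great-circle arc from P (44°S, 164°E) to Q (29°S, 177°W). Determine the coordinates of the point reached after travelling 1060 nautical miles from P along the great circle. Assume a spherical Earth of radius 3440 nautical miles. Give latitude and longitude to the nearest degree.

≈ (32°S, 180°E)

Write both endpoints as unit vectors p₁, p₂ with components (cos φ cos λ, cos φ sin λ, sin φ).
The central angle between the endpoints is δ = arccos(p₁·p₂) ≈ 0.372 rad (21.3°). The total great-circle distance is δ·R ≈ 0.372 × 3440 ≈ 1279 nmi, so the target fraction is f = 1060/1279 ≈ 0.829.
Interpolate at f ≈ 0.829 with slerp weights a = sin((1−f)δ)/sin δ ≈ 0.175, b = sin(fδ)/sin δ ≈ 0.835.
p = a·p₁ + b·p₂ ≈ (-0.850, -0.003, -0.526); φ = arcsin(p_z) ≈ -31.76°, λ = atan2(p_y, p_x) ≈ -179.77°.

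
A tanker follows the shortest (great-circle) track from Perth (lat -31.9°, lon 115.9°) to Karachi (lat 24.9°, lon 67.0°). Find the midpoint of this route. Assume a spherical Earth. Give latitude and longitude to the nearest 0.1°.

Convert each endpoint to a unit vector on the sphere (x = cos φ cos λ, y = cos φ sin λ, z = sin φ).
The central angle between the endpoints is δ = arccos(p₁·p₂) ≈ 1.283 rad (73.5°).
Interpolate at f = 1/2 with slerp weights a = sin((1−f)δ)/sin δ ≈ 0.624, b = sin(fδ)/sin δ ≈ 0.624.
p = a·p₁ + b·p₂ ≈ (-0.010, 0.998, -0.067); φ = arcsin(p_z) ≈ -3.84°, λ = atan2(p_y, p_x) ≈ 90.59°.

≈ lat -3.8°, lon 90.6°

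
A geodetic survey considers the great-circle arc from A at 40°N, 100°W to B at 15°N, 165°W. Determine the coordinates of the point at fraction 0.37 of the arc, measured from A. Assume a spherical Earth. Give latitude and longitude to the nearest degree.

≈ 35°N, 128°W

Convert each endpoint to a unit vector on the sphere (x = cos φ cos λ, y = cos φ sin λ, z = sin φ).
The central angle between the endpoints is δ = arccos(p₁·p₂) ≈ 1.071 rad (61.4°).
Interpolate at f = 0.37 with slerp weights a = sin((1−f)δ)/sin δ ≈ 0.712, b = sin(fδ)/sin δ ≈ 0.440.
p = a·p₁ + b·p₂ ≈ (-0.505, -0.647, 0.571); φ = arcsin(p_z) ≈ 34.84°, λ = atan2(p_y, p_x) ≈ -127.98°.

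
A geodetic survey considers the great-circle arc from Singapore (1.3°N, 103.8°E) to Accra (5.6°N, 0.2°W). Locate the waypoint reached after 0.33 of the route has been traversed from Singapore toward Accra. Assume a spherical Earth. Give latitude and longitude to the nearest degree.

≈ (4°N, 70°E)

Write both endpoints as unit vectors p₁, p₂ with components (cos φ cos λ, cos φ sin λ, sin φ).
The central angle between the endpoints is δ = arccos(p₁·p₂) ≈ 1.812 rad (103.8°).
Interpolate at f = 0.33 with slerp weights a = sin((1−f)δ)/sin δ ≈ 0.965, b = sin(fδ)/sin δ ≈ 0.580.
p = a·p₁ + b·p₂ ≈ (0.347, 0.935, 0.078); φ = arcsin(p_z) ≈ 4.50°, λ = atan2(p_y, p_x) ≈ 69.65°.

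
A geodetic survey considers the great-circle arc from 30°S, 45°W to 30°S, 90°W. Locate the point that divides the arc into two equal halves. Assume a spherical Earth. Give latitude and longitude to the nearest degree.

Convert each endpoint to a unit vector on the sphere (x = cos φ cos λ, y = cos φ sin λ, z = sin φ).
The central angle between the endpoints is δ = arccos(p₁·p₂) ≈ 0.676 rad (38.7°).
Interpolate at f = 1/2 with slerp weights a = sin((1−f)δ)/sin δ ≈ 0.530, b = sin(fδ)/sin δ ≈ 0.530.
p = a·p₁ + b·p₂ ≈ (0.325, -0.783, -0.530); φ = arcsin(p_z) ≈ -32.00°, λ = atan2(p_y, p_x) ≈ -67.50°.

≈ 32°S, 68°W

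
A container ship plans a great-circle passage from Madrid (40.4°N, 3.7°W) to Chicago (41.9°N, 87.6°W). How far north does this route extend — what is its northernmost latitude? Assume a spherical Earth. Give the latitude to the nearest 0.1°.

≈ 49.6°N

The great circle lies in the plane with unit normal n̂ = (p₁ × p₂)/|p₁ × p₂|.
Here n̂_z ≈ -0.648; the vertex latitude is φ_max = arccos|n̂_z| ≈ 49.6°.
Check via Clairaut: cos φ_max = |cos φ₁| · sin C = cos(40.4°)·sin(58.3°) ≈ 0.648, again giving ≈ 49.6°.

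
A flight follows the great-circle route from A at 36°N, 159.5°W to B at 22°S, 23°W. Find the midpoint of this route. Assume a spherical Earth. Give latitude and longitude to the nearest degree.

The haversine formula gives a central angle δ ≈ 2.441 rad (139.8°) between the endpoints.
Interpolate at f = 1/2 with slerp weights a = sin((1−f)δ)/sin δ ≈ 1.456, b = sin(fδ)/sin δ ≈ 1.456.
p = a·p₁ + b·p₂ ≈ (0.139, -0.940, 0.310); φ = arcsin(p_z) ≈ 18.09°, λ = atan2(p_y, p_x) ≈ -81.57°.

≈ 18°N, 82°W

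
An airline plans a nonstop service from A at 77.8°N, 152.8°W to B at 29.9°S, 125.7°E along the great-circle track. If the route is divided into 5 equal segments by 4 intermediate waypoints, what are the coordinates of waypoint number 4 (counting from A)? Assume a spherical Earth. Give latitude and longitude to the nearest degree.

Write both endpoints as unit vectors p₁, p₂ with components (cos φ cos λ, cos φ sin λ, sin φ).
The central angle between the endpoints is δ = arccos(p₁·p₂) ≈ 2.049 rad (117.4°).
Interpolate at f = 4/5 with slerp weights a = sin((1−f)δ)/sin δ ≈ 0.449, b = sin(fδ)/sin δ ≈ 1.124.
p = a·p₁ + b·p₂ ≈ (-0.653, 0.748, -0.122); φ = arcsin(p_z) ≈ -6.98°, λ = atan2(p_y, p_x) ≈ 131.12°.

≈ 7°S, 131°E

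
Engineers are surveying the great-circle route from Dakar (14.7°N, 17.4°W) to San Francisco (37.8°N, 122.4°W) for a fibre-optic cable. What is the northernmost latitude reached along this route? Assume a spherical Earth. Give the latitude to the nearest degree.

≈ 42°N

The great circle lies in the plane with unit normal n̂ = (p₁ × p₂)/|p₁ × p₂|.
Here n̂_z ≈ -0.739; the vertex latitude is φ_max = arccos|n̂_z| ≈ 42.4°.
Check via Clairaut: cos φ_max = |cos φ₁| · sin C = cos(14.7°)·sin(49.8°) ≈ 0.739, again giving ≈ 42.4°.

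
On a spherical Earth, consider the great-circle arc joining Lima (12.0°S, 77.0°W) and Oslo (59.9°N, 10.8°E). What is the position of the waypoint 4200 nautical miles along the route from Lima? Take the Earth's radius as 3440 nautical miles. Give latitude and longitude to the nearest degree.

The haversine formula gives a central angle δ ≈ 1.733 rad (99.3°) between the endpoints. The total great-circle distance is δ·R ≈ 1.733 × 3440 ≈ 5960 nmi, so the target fraction is f = 4200/5960 ≈ 0.705.
Interpolate at f ≈ 0.705 with slerp weights a = sin((1−f)δ)/sin δ ≈ 0.496, b = sin(fδ)/sin δ ≈ 0.952.
p = a·p₁ + b·p₂ ≈ (0.578, -0.383, 0.720); φ = arcsin(p_z) ≈ 46.08°, λ = atan2(p_y, p_x) ≈ -33.55°.

≈ (46°N, 34°W)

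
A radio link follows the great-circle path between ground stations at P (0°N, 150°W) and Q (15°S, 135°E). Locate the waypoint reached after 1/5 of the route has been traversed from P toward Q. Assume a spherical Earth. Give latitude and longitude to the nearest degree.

≈ (4°S, 165°W)

The haversine formula gives a central angle δ ≈ 1.318 rad (75.5°) between the endpoints.
Interpolate at f = 1/5 with slerp weights a = sin((1−f)δ)/sin δ ≈ 0.898, b = sin(fδ)/sin δ ≈ 0.269.
p = a·p₁ + b·p₂ ≈ (-0.962, -0.265, -0.070); φ = arcsin(p_z) ≈ -3.99°, λ = atan2(p_y, p_x) ≈ -164.58°.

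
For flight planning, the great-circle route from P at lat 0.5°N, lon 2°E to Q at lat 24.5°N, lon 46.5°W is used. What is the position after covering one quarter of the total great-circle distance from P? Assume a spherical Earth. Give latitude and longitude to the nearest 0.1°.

The haversine formula gives a central angle δ ≈ 0.919 rad (52.7°) between the endpoints.
Interpolate at f = 1/4 with slerp weights a = sin((1−f)δ)/sin δ ≈ 0.800, b = sin(fδ)/sin δ ≈ 0.286.
p = a·p₁ + b·p₂ ≈ (0.979, -0.161, 0.126); φ = arcsin(p_z) ≈ 7.23°, λ = atan2(p_y, p_x) ≈ -9.35°.

≈ lat 7.2°N, lon 9.3°W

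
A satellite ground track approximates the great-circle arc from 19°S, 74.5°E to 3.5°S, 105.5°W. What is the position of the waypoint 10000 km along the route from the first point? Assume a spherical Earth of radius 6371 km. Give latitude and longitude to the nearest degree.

≈ 71°S, 105°W

Write both endpoints as unit vectors p₁, p₂ with components (cos φ cos λ, cos φ sin λ, sin φ).
The central angle between the endpoints is δ = arccos(p₁·p₂) ≈ 2.749 rad (157.5°). The total great-circle distance is δ·R ≈ 2.749 × 6371 ≈ 17513 km, so the target fraction is f = 10000/17513 ≈ 0.571.
Interpolate at f ≈ 0.571 with slerp weights a = sin((1−f)δ)/sin δ ≈ 2.415, b = sin(fδ)/sin δ ≈ 2.613.
p = a·p₁ + b·p₂ ≈ (-0.087, -0.313, -0.946); φ = arcsin(p_z) ≈ -71.07°, λ = atan2(p_y, p_x) ≈ -105.50°.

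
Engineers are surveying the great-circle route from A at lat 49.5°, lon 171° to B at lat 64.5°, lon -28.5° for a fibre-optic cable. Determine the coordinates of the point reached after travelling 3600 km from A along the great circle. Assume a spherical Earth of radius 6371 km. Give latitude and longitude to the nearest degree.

The haversine formula gives a central angle δ ≈ 1.134 rad (65.0°) between the endpoints. The total great-circle distance is δ·R ≈ 1.134 × 6371 ≈ 7227 km, so the target fraction is f = 3600/7227 ≈ 0.498.
Interpolate at f ≈ 0.498 with slerp weights a = sin((1−f)δ)/sin δ ≈ 0.595, b = sin(fδ)/sin δ ≈ 0.591.
p = a·p₁ + b·p₂ ≈ (-0.158, -0.061, 0.986); φ = arcsin(p_z) ≈ 80.25°, λ = atan2(p_y, p_x) ≈ -158.90°.

≈ lat 80°, lon -159°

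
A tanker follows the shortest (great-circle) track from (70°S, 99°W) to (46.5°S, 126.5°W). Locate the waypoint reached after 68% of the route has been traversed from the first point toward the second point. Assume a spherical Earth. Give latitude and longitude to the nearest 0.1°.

≈ (54.5°S, 121.3°W)

Write both endpoints as unit vectors p₁, p₂ with components (cos φ cos λ, cos φ sin λ, sin φ).
The central angle between the endpoints is δ = arccos(p₁·p₂) ≈ 0.472 rad (27.1°).
Interpolate at f = 0.68 with slerp weights a = sin((1−f)δ)/sin δ ≈ 0.331, b = sin(fδ)/sin δ ≈ 0.694.
p = a·p₁ + b·p₂ ≈ (-0.302, -0.496, -0.814); φ = arcsin(p_z) ≈ -54.52°, λ = atan2(p_y, p_x) ≈ -121.33°.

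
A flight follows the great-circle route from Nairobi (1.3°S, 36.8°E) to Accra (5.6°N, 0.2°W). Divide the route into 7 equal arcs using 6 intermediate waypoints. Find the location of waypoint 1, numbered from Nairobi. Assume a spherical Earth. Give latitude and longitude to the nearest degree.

≈ 0°N, 32°E

Write both endpoints as unit vectors p₁, p₂ with components (cos φ cos λ, cos φ sin λ, sin φ).
The central angle between the endpoints is δ = arccos(p₁·p₂) ≈ 0.656 rad (37.6°).
Interpolate at f = 1/7 with slerp weights a = sin((1−f)δ)/sin δ ≈ 0.874, b = sin(fδ)/sin δ ≈ 0.153.
p = a·p₁ + b·p₂ ≈ (0.852, 0.523, -0.005); φ = arcsin(p_z) ≈ -0.28°, λ = atan2(p_y, p_x) ≈ 31.53°.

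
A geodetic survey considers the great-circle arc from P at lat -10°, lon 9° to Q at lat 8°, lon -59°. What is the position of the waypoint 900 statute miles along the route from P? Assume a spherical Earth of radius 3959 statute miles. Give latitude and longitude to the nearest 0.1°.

≈ lat -7.0°, lon -3.8°

From cos δ = sin φ₁ sin φ₂ + cos φ₁ cos φ₂ cos Δλ, the central angle is δ ≈ 1.223 rad (70.1°). The total great-circle distance is δ·R ≈ 1.223 × 3959 ≈ 4840 mi, so the target fraction is f = 900/4840 ≈ 0.186.
Interpolate at f ≈ 0.186 with slerp weights a = sin((1−f)δ)/sin δ ≈ 0.892, b = sin(fδ)/sin δ ≈ 0.240.
p = a·p₁ + b·p₂ ≈ (0.990, -0.066, -0.122); φ = arcsin(p_z) ≈ -6.98°, λ = atan2(p_y, p_x) ≈ -3.81°.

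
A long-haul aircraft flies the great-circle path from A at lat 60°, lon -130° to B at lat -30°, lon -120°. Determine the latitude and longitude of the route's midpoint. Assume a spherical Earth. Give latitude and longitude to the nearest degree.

The haversine formula gives a central angle δ ≈ 1.577 rad (90.4°) between the endpoints.
Interpolate at f = 1/2 with slerp weights a = sin((1−f)δ)/sin δ ≈ 0.709, b = sin(fδ)/sin δ ≈ 0.709.
p = a·p₁ + b·p₂ ≈ (-0.535, -0.804, 0.260); φ = arcsin(p_z) ≈ 15.05°, λ = atan2(p_y, p_x) ≈ -123.66°.

≈ lat 15°, lon -124°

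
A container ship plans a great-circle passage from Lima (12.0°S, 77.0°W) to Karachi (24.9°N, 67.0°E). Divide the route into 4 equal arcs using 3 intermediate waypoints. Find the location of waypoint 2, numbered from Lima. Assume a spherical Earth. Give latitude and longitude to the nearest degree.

Convert each endpoint to a unit vector on the sphere (x = cos φ cos λ, y = cos φ sin λ, z = sin φ).
The central angle between the endpoints is δ = arccos(p₁·p₂) ≈ 2.507 rad (143.6°).
Interpolate at f = 2/4 with slerp weights a = sin((1−f)δ)/sin δ ≈ 1.603, b = sin(fδ)/sin δ ≈ 1.603.
p = a·p₁ + b·p₂ ≈ (0.921, -0.189, 0.342); φ = arcsin(p_z) ≈ 19.97°, λ = atan2(p_y, p_x) ≈ -11.62°.

≈ (20°N, 12°W)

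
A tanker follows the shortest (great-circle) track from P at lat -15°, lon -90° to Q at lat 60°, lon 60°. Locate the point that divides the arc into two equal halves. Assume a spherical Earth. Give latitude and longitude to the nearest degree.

Write both endpoints as unit vectors p₁, p₂ with components (cos φ cos λ, cos φ sin λ, sin φ).
The central angle between the endpoints is δ = arccos(p₁·p₂) ≈ 2.268 rad (130.0°).
Interpolate at f = 1/2 with slerp weights a = sin((1−f)δ)/sin δ ≈ 1.182, b = sin(fδ)/sin δ ≈ 1.182.
p = a·p₁ + b·p₂ ≈ (0.296, -0.630, 0.718); φ = arcsin(p_z) ≈ 45.89°, λ = atan2(p_y, p_x) ≈ -64.87°.

≈ lat 46°, lon -65°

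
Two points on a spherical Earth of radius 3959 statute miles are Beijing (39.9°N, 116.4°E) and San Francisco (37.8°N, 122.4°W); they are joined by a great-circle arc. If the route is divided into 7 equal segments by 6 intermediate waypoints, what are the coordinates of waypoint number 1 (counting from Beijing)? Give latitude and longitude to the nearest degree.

Convert each endpoint to a unit vector on the sphere (x = cos φ cos λ, y = cos φ sin λ, z = sin φ).
The central angle between the endpoints is δ = arccos(p₁·p₂) ≈ 1.492 rad (85.5°).
Interpolate at f = 1/7 with slerp weights a = sin((1−f)δ)/sin δ ≈ 0.961, b = sin(fδ)/sin δ ≈ 0.212.
p = a·p₁ + b·p₂ ≈ (-0.417, 0.519, 0.746); φ = arcsin(p_z) ≈ 48.26°, λ = atan2(p_y, p_x) ≈ 128.84°.

≈ 48°N, 129°E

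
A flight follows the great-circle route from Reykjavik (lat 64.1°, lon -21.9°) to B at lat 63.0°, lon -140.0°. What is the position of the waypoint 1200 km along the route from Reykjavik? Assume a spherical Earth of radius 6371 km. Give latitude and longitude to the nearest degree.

From cos δ = sin φ₁ sin φ₂ + cos φ₁ cos φ₂ cos Δλ, the central angle is δ ≈ 0.784 rad (44.9°). The total great-circle distance is δ·R ≈ 0.784 × 6371 ≈ 4995 km, so the target fraction is f = 1200/4995 ≈ 0.240.
Interpolate at f ≈ 0.240 with slerp weights a = sin((1−f)δ)/sin δ ≈ 0.795, b = sin(fδ)/sin δ ≈ 0.265.
p = a·p₁ + b·p₂ ≈ (0.230, -0.207, 0.951); φ = arcsin(p_z) ≈ 71.99°, λ = atan2(p_y, p_x) ≈ -41.99°.

≈ lat 72°, lon -42°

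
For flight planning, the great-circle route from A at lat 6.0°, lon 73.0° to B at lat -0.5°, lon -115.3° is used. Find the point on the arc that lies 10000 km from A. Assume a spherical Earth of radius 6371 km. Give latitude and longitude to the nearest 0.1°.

≈ lat 33.1°, lon 166.8°

Write both endpoints as unit vectors p₁, p₂ with components (cos φ cos λ, cos φ sin λ, sin φ).
The central angle between the endpoints is δ = arccos(p₁·p₂) ≈ 2.968 rad (170.1°). The total great-circle distance is δ·R ≈ 2.968 × 6371 ≈ 18909 km, so the target fraction is f = 10000/18909 ≈ 0.529.
Interpolate at f ≈ 0.529 with slerp weights a = sin((1−f)δ)/sin δ ≈ 5.706, b = sin(fδ)/sin δ ≈ 5.791.
p = a·p₁ + b·p₂ ≈ (-0.816, 0.191, 0.546); φ = arcsin(p_z) ≈ 33.08°, λ = atan2(p_y, p_x) ≈ 166.84°.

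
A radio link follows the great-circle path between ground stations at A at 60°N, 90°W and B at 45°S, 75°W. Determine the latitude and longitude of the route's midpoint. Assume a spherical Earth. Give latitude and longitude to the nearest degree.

≈ 8°N, 81°W

The haversine formula gives a central angle δ ≈ 1.845 rad (105.7°) between the endpoints.
Interpolate at f = 1/2 with slerp weights a = sin((1−f)δ)/sin δ ≈ 0.828, b = sin(fδ)/sin δ ≈ 0.828.
p = a·p₁ + b·p₂ ≈ (0.152, -0.980, 0.132); φ = arcsin(p_z) ≈ 7.56°, λ = atan2(p_y, p_x) ≈ -81.21°.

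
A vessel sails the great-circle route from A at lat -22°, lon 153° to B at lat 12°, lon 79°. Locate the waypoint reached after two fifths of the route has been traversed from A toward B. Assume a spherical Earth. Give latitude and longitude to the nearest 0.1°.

Write both endpoints as unit vectors p₁, p₂ with components (cos φ cos λ, cos φ sin λ, sin φ).
The central angle between the endpoints is δ = arccos(p₁·p₂) ≈ 1.398 rad (80.1°).
Interpolate at f = 2/5 with slerp weights a = sin((1−f)δ)/sin δ ≈ 0.755, b = sin(fδ)/sin δ ≈ 0.538.
p = a·p₁ + b·p₂ ≈ (-0.523, 0.835, -0.171); φ = arcsin(p_z) ≈ -9.84°, λ = atan2(p_y, p_x) ≈ 122.08°.

≈ lat -9.8°, lon 122.1°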